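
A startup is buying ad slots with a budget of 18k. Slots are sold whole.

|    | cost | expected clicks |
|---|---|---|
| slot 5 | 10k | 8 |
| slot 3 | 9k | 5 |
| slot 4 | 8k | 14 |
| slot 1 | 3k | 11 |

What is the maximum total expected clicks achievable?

25

slot 5 + slot 4: cost 10 + 8 = 18 ≤ 18, expected clicks 8 + 14 = 22.
slot 4 + slot 1: cost 8 + 3 = 11 ≤ 18, expected clicks 14 + 11 = 25.
slot 5 + slot 1: cost 10 + 3 = 13 ≤ 18, expected clicks 8 + 11 = 19.
Best is slot 4 and slot 1 with total expected clicks 25.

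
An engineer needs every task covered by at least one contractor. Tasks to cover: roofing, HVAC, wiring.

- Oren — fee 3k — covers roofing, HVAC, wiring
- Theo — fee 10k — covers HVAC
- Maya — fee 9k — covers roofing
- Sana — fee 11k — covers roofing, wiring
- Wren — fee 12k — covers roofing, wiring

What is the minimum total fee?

3

Oren alone covers roofing, HVAC, wiring — every task.
Total fee: 3.
No cover costs less than 3.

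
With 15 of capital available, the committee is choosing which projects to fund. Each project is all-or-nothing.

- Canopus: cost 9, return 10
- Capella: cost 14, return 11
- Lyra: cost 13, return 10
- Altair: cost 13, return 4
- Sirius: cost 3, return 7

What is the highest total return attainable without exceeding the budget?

Capella: cost 14 ≤ 15, return 11.
Canopus + Sirius: cost 9 + 3 = 12 ≤ 15, return 10 + 7 = 17.
Best is Canopus and Sirius with total return 17.

17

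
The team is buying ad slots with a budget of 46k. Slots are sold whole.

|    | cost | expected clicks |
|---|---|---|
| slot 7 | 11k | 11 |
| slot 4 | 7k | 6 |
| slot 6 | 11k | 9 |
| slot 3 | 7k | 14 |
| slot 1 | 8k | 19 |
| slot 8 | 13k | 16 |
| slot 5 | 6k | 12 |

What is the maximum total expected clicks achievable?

72

This is a 0-1 knapsack instance.
slot 4 + slot 3 + slot 1 + slot 8 + slot 5: cost 7 + 7 + 8 + 13 + 6 = 41 ≤ 46, expected clicks 6 + 14 + 19 + 16 + 12 = 67.
slot 7 + slot 3 + slot 1 + slot 8 + slot 5: cost 11 + 7 + 8 + 13 + 6 = 45 ≤ 46, expected clicks 11 + 14 + 19 + 16 + 12 = 72.
slot 6 + slot 3 + slot 1 + slot 8 + slot 5: cost 11 + 7 + 8 + 13 + 6 = 45 ≤ 46, expected clicks 9 + 14 + 19 + 16 + 12 = 70.
Best is slot 7, slot 3, slot 1, slot 8, and slot 5 with total expected clicks 72.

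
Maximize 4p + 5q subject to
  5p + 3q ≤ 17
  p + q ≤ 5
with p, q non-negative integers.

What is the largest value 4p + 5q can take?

25

(p,q)=(0,5): 5·0+3·5=15≤17, 1·0+1·5=5≤5, objective 25.
(p,q)=(1,4): 5·1+3·4=17≤17, 1·1+1·4=5≤5, objective 24.
No feasible integer point exceeds 25.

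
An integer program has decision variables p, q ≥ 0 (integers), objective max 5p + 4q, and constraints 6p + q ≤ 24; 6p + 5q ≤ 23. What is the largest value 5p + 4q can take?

(p,q)=(3,1): 6·3+1·1=19≤24, 6·3+5·1=23≤23, objective 19.
(p,q)=(2,2): 6·2+1·2=14≤24, 6·2+5·2=22≤23, objective 18.
(p,q)=(3,0): 6·3+1·0=18≤24, 6·3+5·0=18≤23, objective 15.
No feasible integer point exceeds 19.

19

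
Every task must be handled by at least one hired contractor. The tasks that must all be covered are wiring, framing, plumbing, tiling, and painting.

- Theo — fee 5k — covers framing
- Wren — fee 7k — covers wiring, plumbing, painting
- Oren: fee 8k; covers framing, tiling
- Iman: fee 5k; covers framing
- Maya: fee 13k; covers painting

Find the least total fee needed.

Choose Wren and Oren: together they cover wiring, framing, plumbing, tiling, painting — every task.
Total fee: 7 + 8 = 15.
No cover costs less than 15.

15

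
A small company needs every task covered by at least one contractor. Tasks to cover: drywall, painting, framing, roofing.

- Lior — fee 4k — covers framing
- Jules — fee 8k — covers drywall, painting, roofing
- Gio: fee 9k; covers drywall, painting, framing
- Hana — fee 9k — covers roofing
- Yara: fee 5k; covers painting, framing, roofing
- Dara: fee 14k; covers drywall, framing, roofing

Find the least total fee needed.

The greedy cost-per-new-task heuristic would pick Yara and Jules for 13, but a cheaper cover exists.
Choose Lior and Jules: together they cover drywall, painting, framing, roofing — every task.
Total fee: 4 + 8 = 12.
No cover costs less than 12.

12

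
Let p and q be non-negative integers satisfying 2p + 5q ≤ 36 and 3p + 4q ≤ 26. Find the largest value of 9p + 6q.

The continuous relaxation peaks at (8.67, 0) with value 78.00; rounding to a feasible lattice point costs some objective.
(p,q)=(8,0): 2·8+5·0=16≤36, 3·8+4·0=24≤26, objective 72.
(p,q)=(7,1): 2·7+5·1=19≤36, 3·7+4·1=25≤26, objective 69.
(p,q)=(7,0): 2·7+5·0=14≤36, 3·7+4·0=21≤26, objective 63.
The best lattice point is (8,0), giving 72.

72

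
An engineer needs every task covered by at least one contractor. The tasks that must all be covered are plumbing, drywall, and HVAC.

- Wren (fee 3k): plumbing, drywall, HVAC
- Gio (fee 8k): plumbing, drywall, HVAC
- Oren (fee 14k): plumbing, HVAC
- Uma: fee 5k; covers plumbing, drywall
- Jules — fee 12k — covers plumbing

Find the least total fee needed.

Wren alone covers plumbing, drywall, HVAC — every task.
Total fee: 3.
No cover costs less than 3.

3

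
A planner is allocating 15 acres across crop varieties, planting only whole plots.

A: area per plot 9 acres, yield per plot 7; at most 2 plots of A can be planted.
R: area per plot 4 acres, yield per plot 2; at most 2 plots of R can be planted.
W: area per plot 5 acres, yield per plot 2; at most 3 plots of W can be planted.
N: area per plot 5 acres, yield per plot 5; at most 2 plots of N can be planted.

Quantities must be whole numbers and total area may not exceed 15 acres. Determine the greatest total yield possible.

1×W and 2×N: area 15 ≤ 15, yield 1·2 + 2·5 = 12.
1×R and 2×N: area 14 ≤ 15, yield 1·2 + 2·5 = 12.
Best is 12.

12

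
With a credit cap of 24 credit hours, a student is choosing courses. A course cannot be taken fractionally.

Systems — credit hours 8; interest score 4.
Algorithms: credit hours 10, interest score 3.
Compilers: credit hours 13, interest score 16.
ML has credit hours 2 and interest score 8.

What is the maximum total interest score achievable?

Treat it as a binary knapsack problem.
Allowing fractional choices, the relaxed optimum would be about 28.3, but courses are indivisible.
Systems + Compilers: credit hours 8 + 13 = 21 ≤ 24, interest score 4 + 16 = 20.
Compilers + ML: credit hours 13 + 2 = 15 ≤ 24, interest score 16 + 8 = 24.
Systems + Compilers + ML: credit hours 8 + 13 + 2 = 23 ≤ 24, interest score 4 + 16 + 8 = 28.
Best is Systems, Compilers, and ML with total interest score 28.

28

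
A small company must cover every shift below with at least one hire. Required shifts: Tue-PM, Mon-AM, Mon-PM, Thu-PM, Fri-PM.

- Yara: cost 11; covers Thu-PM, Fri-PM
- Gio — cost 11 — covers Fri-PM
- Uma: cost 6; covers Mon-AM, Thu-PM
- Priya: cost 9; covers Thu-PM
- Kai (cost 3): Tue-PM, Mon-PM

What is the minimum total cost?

20

Choose Yara, Uma, and Kai: together they cover Tue-PM, Mon-AM, Mon-PM, Thu-PM, Fri-PM — every shift.
Total cost: 11 + 6 + 3 = 20.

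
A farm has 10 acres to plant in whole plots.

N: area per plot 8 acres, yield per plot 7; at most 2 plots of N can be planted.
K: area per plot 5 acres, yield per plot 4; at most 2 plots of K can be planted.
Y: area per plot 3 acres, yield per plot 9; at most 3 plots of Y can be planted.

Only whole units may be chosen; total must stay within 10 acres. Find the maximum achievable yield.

27

Take 3×Y: area 9 ≤ 10, yield 3·9 = 27.
Y has the best ratio (9/3) and is taken to its limit of 3; remaining capacity is filled optimally with the others.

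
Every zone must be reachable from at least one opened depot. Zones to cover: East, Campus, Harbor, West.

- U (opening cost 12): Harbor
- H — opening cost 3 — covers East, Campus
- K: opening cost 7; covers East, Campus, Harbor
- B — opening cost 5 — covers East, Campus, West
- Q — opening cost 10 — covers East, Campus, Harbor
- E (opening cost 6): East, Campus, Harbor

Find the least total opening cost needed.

Choose B and E: together they cover East, Campus, Harbor, West — every zone.
Total opening cost: 5 + 6 = 11.

11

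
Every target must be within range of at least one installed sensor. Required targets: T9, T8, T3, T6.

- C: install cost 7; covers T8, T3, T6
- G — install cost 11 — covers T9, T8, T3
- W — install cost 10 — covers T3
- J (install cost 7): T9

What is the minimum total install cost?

14

Choose C and J: together they cover T9, T8, T3, T6 — every target.
Total install cost: 7 + 7 = 14.
No cover costs less than 14.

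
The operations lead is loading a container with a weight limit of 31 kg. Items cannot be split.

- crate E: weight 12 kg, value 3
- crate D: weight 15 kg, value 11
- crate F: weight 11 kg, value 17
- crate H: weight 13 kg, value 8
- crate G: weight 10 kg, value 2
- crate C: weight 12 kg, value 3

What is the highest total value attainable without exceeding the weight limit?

Take crate D and crate F: weight 15 + 11 = 26 ≤ 31, value 11 + 17 = 28.
No other feasible combination does better.

28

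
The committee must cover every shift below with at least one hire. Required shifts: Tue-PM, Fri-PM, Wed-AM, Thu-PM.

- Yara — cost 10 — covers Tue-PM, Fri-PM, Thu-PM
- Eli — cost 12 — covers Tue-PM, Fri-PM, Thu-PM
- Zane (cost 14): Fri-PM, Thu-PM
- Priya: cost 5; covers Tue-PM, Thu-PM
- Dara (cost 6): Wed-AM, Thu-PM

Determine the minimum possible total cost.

The greedy cost-per-new-shift heuristic would pick Priya, Dara, and Yara for 21, but a cheaper cover exists.
Choose Yara and Dara: together they cover Tue-PM, Fri-PM, Wed-AM, Thu-PM — every shift.
Total cost: 10 + 6 = 16.
No cover costs less than 16.

16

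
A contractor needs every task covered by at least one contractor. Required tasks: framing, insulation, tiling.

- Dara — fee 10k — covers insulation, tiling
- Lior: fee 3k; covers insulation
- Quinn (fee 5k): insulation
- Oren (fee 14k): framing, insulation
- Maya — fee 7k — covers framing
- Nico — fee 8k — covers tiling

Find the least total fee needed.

The greedy cost-per-new-task heuristic would pick Lior, Maya, and Nico for 18, but a cheaper cover exists.
Choose Dara and Maya: together they cover framing, insulation, tiling — every task.
Total fee: 10 + 7 = 17.
No cover costs less than 17.

17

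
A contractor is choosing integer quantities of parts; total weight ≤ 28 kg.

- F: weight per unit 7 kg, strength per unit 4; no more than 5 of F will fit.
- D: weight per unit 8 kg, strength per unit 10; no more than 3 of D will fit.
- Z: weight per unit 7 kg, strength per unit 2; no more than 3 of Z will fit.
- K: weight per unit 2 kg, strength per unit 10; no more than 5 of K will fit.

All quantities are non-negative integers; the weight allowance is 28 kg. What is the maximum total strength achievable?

K has the best ratio (10/2); taking only K gives at most 5×10 = 50 (stopped by the supply cap of 5).
Mixing does better — 2×D and 5×K: weight 26 ≤ 28, strength 2·10 + 5·10 = 70.

70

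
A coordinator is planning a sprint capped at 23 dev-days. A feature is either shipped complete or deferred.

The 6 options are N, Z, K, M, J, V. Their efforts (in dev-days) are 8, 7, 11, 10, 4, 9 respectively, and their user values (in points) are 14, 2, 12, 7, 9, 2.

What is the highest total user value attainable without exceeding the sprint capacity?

N + K + J: effort 8 + 11 + 4 = 23 ≤ 23, user value 14 + 12 + 9 = 35.
N + M + J: effort 8 + 10 + 4 = 22 ≤ 23, user value 14 + 7 + 9 = 30.
Best is N, K, and J with total user value 35.

35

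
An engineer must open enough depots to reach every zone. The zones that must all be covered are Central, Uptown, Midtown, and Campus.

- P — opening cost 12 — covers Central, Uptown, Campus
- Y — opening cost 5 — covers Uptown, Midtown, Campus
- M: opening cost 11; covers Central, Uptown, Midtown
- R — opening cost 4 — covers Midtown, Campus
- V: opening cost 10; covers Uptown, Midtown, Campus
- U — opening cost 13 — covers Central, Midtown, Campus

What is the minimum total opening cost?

15

The greedy cost-per-new-zone heuristic would pick Y and M for 16, but a cheaper cover exists.
Choose M and R: together they cover Central, Uptown, Midtown, Campus — every zone.
Total opening cost: 11 + 4 = 15.
No cover costs less than 15.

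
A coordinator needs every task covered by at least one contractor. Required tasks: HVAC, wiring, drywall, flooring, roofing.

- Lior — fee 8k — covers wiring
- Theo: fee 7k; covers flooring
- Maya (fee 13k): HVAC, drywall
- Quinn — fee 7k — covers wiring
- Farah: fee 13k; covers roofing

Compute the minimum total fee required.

This is an integer covering problem.
Choose Theo, Maya, Quinn, and Farah: together they cover HVAC, wiring, drywall, flooring, roofing — every task.
Total fee: 7 + 13 + 7 + 13 = 40.
No cover costs less than 40.

40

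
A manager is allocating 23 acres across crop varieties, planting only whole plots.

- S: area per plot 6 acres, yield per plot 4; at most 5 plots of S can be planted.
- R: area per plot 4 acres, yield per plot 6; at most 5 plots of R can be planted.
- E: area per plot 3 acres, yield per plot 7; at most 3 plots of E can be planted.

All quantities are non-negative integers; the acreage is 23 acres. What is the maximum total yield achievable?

E has the best ratio (7/3); taking only E gives at most 3×7 = 21 (stopped by the supply cap of 3).
Mixing does better — 3×R and 3×E: area 21 ≤ 23, yield 3·6 + 3·7 = 39.

39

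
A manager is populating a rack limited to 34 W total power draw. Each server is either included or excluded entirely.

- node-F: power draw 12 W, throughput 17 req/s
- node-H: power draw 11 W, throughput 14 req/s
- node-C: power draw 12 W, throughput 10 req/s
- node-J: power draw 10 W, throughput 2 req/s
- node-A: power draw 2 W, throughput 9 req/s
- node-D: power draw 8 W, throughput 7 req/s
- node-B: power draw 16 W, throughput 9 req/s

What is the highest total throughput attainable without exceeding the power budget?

47

This is an integer program with binary decision variables.
Take node-F, node-H, node-A, and node-D: power draw 12 + 11 + 2 + 8 = 33 ≤ 34, throughput 17 + 14 + 9 + 7 = 47.
No other feasible combination does better.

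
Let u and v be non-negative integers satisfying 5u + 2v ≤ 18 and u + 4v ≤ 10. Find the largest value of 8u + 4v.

28

Relaxing integrality, the LP optimum is 30.22 at (u,v) = (2.89, 1.78), which is not an integer point.
(u,v)=(3,1): 5·3+2·1=17≤18, 1·3+4·1=7≤10, objective 28.
(u,v)=(3,0): 5·3+2·0=15≤18, 1·3+4·0=3≤10, objective 24.
The best lattice point is (3,1), giving 28.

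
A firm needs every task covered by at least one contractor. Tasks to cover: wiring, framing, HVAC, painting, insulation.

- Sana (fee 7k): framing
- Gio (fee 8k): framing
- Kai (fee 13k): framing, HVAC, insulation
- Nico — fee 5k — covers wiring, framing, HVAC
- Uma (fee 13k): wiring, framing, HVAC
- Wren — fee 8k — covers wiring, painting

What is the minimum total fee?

21

The greedy cost-per-new-task heuristic would pick Nico, Wren, and Kai for 26, but a cheaper cover exists.
Choose Kai and Wren: together they cover wiring, framing, HVAC, painting, insulation — every task.
Total fee: 13 + 8 = 21.
No cover costs less than 21.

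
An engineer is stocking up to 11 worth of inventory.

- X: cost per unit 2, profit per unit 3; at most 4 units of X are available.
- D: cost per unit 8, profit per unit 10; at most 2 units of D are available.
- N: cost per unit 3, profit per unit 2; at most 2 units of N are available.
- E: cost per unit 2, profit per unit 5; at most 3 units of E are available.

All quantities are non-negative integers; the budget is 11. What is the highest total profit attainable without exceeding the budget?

21

E has the best ratio (5/2); taking only E gives at most 3×5 = 15 (stopped by the supply cap of 3).
Mixing does better — 2×X and 3×E: cost 10 ≤ 11, profit 2·3 + 3·5 = 21.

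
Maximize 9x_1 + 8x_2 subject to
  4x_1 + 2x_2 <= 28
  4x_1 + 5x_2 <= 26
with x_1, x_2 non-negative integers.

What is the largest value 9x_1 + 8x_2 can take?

Relaxing integrality, the LP optimum is 58.50 at (x_1,x_2) = (6.5, 0), which is not an integer point.
(x_1,x_2)=(6,0): 4·6+2·0=24≤28, 4·6+5·0=24≤26, objective 54.
(x_1,x_2)=(5,1): 4·5+2·1=22≤28, 4·5+5·1=25≤26, objective 53.
The best lattice point is (6,0), giving 54.

54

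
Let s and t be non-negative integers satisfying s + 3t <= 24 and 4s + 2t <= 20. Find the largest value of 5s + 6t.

Relaxing integrality, the LP optimum is 51.60 at (s,t) = (1.2, 7.6), which is not an integer point.
(s,t)=(0,8): 1·0+3·8=24≤24, 4·0+2·8=16≤20, objective 48.
(s,t)=(1,7): 1·1+3·7=22≤24, 4·1+2·7=18≤20, objective 47.
(s,t)=(2,6): 1·2+3·6=20≤24, 4·2+2·6=20≤20, objective 46.
No feasible integer point exceeds 48.

48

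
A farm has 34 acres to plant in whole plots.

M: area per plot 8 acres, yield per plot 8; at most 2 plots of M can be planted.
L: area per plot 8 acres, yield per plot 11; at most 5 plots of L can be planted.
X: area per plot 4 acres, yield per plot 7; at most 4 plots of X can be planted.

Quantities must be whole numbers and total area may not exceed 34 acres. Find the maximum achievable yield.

50

X has the best ratio (7/4); taking only X gives at most 4×7 = 28 (stopped by the supply cap of 4).
Mixing does better — 2×L and 4×X: area 32 ≤ 34, yield 2·11 + 4·7 = 50.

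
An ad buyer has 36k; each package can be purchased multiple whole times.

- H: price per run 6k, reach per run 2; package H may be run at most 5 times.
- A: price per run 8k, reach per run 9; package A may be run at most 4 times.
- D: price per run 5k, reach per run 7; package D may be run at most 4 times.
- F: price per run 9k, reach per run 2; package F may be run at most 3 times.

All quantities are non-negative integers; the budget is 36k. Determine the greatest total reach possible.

This is a bounded integer knapsack.
Take 2×A and 4×D: price 36 ≤ 36, reach 2·9 + 4·7 = 46.
D has the best ratio (7/5) and is taken to its limit of 4; remaining capacity is filled optimally with the others.

46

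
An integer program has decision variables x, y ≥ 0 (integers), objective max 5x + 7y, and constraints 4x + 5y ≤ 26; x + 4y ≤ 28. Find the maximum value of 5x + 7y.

The continuous relaxation peaks at (0, 5.2) with value 36.40; rounding to a feasible lattice point costs some objective.
(x,y)=(0,5) is feasible, giving 35.
(x,y)=(1,4) is feasible, giving 33.
(x,y)=(0,4) is feasible, giving 28.
The best lattice point is (0,5), giving 35.

35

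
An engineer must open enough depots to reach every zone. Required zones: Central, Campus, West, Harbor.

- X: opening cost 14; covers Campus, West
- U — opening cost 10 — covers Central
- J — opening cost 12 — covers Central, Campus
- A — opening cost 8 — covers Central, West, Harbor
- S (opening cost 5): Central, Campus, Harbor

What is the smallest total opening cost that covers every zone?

13

Choose A and S: together they cover Central, Campus, West, Harbor — every zone.
Total opening cost: 8 + 5 = 13.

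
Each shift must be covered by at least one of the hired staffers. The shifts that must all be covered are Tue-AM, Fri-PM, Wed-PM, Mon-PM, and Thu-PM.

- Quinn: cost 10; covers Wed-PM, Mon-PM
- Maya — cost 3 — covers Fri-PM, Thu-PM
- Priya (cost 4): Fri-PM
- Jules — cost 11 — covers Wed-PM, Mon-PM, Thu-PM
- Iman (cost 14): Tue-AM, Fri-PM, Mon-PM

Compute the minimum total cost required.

25

Choose Jules and Iman: together they cover Tue-AM, Fri-PM, Wed-PM, Mon-PM, Thu-PM — every shift.
Total cost: 11 + 14 = 25.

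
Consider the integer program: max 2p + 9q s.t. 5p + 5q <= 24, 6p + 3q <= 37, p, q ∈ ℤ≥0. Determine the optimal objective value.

Relaxing integrality, the LP optimum is 43.20 at (p,q) = (0, 4.8), which is not an integer point.
(p,q)=(0,4): 5·0+5·4=20≤24, 6·0+3·4=12≤37, objective 36.
(p,q)=(1,3): 5·1+5·3=20≤24, 6·1+3·3=15≤37, objective 29.
Maximum is 36 at (p,q)=(0,4).

36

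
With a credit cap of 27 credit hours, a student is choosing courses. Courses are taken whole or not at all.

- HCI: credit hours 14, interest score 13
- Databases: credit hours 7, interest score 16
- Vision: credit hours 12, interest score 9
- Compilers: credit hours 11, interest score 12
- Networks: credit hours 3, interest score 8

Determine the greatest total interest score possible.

Databases + Compilers + Networks: credit hours 7 + 11 + 3 = 21 ≤ 27, interest score 16 + 12 + 8 = 36.
Databases + Vision + Networks: credit hours 7 + 12 + 3 = 22 ≤ 27, interest score 16 + 9 + 8 = 33.
HCI + Databases + Networks: credit hours 14 + 7 + 3 = 24 ≤ 27, interest score 13 + 16 + 8 = 37.
Best is HCI, Databases, and Networks with total interest score 37.

37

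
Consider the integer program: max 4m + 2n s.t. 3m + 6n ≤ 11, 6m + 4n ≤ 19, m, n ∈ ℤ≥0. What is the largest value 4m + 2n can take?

(m,n)=(3,0): 3·3+6·0=9≤11, 6·3+4·0=18≤19, objective 12.
(m,n)=(2,0): 3·2+6·0=6≤11, 6·2+4·0=12≤19, objective 8.
No feasible integer point exceeds 12.

12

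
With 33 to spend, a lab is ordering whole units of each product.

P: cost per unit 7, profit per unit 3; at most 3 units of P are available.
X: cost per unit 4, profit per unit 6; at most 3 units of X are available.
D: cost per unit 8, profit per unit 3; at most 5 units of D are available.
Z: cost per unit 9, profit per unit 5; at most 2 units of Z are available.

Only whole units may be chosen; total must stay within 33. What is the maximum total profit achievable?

This is a bounded integer knapsack.
X has the best ratio (6/4); taking only X gives at most 3×6 = 18 (stopped by the supply cap of 3).
Mixing does better — 3×X and 2×Z: cost 30 ≤ 33, profit 3·6 + 2·5 = 28.

28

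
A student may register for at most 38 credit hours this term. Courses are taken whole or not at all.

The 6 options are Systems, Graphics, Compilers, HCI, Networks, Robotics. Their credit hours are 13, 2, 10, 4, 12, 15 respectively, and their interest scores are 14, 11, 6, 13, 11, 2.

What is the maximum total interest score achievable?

49

This is a 0-1 knapsack instance.
Allowing fractional choices, the relaxed optimum would be about 53.2, but courses are indivisible.
Systems + Graphics + Compilers + Networks: credit hours 13 + 2 + 10 + 12 = 37 ≤ 38, interest score 14 + 11 + 6 + 11 = 42.
Systems + Graphics + HCI + Networks: credit hours 13 + 2 + 4 + 12 = 31 ≤ 38, interest score 14 + 11 + 13 + 11 = 49.
Systems + Graphics + Compilers + HCI: credit hours 13 + 2 + 10 + 4 = 29 ≤ 38, interest score 14 + 11 + 6 + 13 = 44.
Best is Systems, Graphics, HCI, and Networks with total interest score 49.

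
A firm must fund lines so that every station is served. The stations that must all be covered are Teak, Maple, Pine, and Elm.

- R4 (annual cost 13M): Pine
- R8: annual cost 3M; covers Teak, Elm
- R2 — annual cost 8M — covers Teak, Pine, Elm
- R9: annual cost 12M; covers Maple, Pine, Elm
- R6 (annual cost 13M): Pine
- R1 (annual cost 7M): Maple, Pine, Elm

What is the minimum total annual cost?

Choose R8 and R1: together they cover Teak, Maple, Pine, Elm — every station.
Total annual cost: 3 + 7 = 10.
No cover costs less than 10.

10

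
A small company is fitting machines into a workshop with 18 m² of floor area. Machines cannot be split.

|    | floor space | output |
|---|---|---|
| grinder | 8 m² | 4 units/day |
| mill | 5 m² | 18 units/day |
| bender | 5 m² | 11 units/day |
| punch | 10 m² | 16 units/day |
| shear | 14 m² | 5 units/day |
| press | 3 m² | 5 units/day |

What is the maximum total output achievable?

Treat it as a binary knapsack problem.
Allowing fractional choices, the relaxed optimum would be about 42.0, but machines are indivisible.
mill + bender + press: floor space 5 + 5 + 3 = 13 ≤ 18, output 18 + 11 + 5 = 34.
mill + punch: floor space 5 + 10 = 15 ≤ 18, output 18 + 16 = 34.
mill + punch + press: floor space 5 + 10 + 3 = 18 ≤ 18, output 18 + 16 + 5 = 39.
Best is mill, punch, and press with total output 39.

39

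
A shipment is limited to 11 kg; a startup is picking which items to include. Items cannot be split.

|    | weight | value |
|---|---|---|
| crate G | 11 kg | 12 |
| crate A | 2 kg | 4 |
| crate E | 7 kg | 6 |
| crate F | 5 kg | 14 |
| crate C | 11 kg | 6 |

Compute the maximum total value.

18

Allowing fractional choices, the relaxed optimum would be about 22.4, but items are indivisible.
crate G: weight 11 ≤ 11, value 12.
crate F: weight 5 ≤ 11, value 14.
crate A + crate F: weight 2 + 5 = 7 ≤ 11, value 4 + 14 = 18.
Best is crate A and crate F with total value 18.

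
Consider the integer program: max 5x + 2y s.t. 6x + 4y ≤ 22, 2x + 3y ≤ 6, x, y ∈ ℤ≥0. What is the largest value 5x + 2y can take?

15

(x,y)=(3,0): 6·3+4·0=18≤22, 2·3+3·0=6≤6, objective 15.
(x,y)=(2,0): 6·2+4·0=12≤22, 2·2+3·0=4≤6, objective 10.
No feasible integer point exceeds 15.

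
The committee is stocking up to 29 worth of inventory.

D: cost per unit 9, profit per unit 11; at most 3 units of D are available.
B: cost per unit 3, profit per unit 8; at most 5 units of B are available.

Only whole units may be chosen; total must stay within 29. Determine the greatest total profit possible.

51

2×D and 3×B: cost 27 ≤ 29, profit 2·11 + 3·8 = 46.
1×D and 5×B: cost 24 ≤ 29, profit 1·11 + 5·8 = 51.
Best is 51.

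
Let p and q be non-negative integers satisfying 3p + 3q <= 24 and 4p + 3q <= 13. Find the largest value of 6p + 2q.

The continuous relaxation peaks at (3.25, 0) with value 19.50; rounding to a feasible lattice point costs some objective.
(p,q)=(3,0): 3·3+3·0=9≤24, 4·3+3·0=12≤13, objective 18.
(p,q)=(2,1): 3·2+3·1=9≤24, 4·2+3·1=11≤13, objective 14.
(p,q)=(2,0): 3·2+3·0=6≤24, 4·2+3·0=8≤13, objective 12.
The best lattice point is (3,0), giving 18.

18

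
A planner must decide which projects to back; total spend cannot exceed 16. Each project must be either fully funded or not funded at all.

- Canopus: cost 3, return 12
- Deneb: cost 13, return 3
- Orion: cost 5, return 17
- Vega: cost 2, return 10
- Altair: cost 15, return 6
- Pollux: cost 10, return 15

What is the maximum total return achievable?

Take Canopus, Orion, and Vega: cost 3 + 5 + 2 = 10 ≤ 16, return 12 + 17 + 10 = 39.
No other feasible combination does better.

39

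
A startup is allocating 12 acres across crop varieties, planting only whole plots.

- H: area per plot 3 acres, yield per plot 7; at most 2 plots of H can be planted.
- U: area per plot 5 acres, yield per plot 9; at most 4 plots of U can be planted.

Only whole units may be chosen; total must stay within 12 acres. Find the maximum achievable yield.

2×U: area 10 ≤ 12, yield 2·9 = 18.
2×H and 1×U: area 11 ≤ 12, yield 2·7 + 1·9 = 23.
Best is 23.

23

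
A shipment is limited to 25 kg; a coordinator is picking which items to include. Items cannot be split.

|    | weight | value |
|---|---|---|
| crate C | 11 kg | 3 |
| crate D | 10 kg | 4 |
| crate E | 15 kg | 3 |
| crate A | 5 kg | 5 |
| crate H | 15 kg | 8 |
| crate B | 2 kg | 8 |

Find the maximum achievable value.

21

crate H + crate B: weight 15 + 2 = 17 ≤ 25, value 8 + 8 = 16.
crate A + crate H + crate B: weight 5 + 15 + 2 = 22 ≤ 25, value 5 + 8 + 8 = 21.
crate D + crate A + crate B: weight 10 + 5 + 2 = 17 ≤ 25, value 4 + 5 + 8 = 17.
Best is crate A, crate H, and crate B with total value 21.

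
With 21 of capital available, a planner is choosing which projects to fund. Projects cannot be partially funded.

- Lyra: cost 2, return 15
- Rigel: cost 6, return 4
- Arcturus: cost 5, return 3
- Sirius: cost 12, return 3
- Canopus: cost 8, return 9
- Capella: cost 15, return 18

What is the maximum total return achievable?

Treat it as a binary knapsack problem.
Lyra + Rigel + Arcturus + Canopus: cost 2 + 6 + 5 + 8 = 21 ≤ 21, return 15 + 4 + 3 + 9 = 31.
Lyra + Capella: cost 2 + 15 = 17 ≤ 21, return 15 + 18 = 33.
Best is Lyra and Capella with total return 33.

33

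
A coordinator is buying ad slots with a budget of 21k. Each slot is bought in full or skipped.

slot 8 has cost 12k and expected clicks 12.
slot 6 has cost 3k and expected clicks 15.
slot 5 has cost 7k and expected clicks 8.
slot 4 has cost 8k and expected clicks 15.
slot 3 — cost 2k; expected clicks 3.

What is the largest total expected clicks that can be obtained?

41

Allowing fractional choices, the relaxed optimum would be about 42.0, but ad slots are indivisible.
slot 6 + slot 5 + slot 4 + slot 3: cost 3 + 7 + 8 + 2 = 20 ≤ 21, expected clicks 15 + 8 + 15 + 3 = 41.
slot 6 + slot 4 + slot 3: cost 3 + 8 + 2 = 13 ≤ 21, expected clicks 15 + 15 + 3 = 33.
slot 6 + slot 5 + slot 4: cost 3 + 7 + 8 = 18 ≤ 21, expected clicks 15 + 8 + 15 = 38.
Best is slot 6, slot 5, slot 4, and slot 3 with total expected clicks 41.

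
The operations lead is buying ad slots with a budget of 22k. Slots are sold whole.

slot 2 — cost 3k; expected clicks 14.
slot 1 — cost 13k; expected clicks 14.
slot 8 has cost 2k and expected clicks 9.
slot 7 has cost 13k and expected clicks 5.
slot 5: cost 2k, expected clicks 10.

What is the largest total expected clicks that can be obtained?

Allowing fractional choices, the relaxed optimum would be about 47.8, but ad slots are indivisible.
slot 2 + slot 1 + slot 8 + slot 5: cost 3 + 13 + 2 + 2 = 20 ≤ 22, expected clicks 14 + 14 + 9 + 10 = 47.
slot 2 + slot 1 + slot 5: cost 3 + 13 + 2 = 18 ≤ 22, expected clicks 14 + 14 + 10 = 38.
Best is slot 2, slot 1, slot 8, and slot 5 with total expected clicks 47.

47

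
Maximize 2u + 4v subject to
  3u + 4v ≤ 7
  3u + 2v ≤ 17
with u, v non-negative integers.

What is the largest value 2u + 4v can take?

Relaxing integrality, the LP optimum is 7.00 at (u,v) = (0, 1.75), which is not an integer point.
(u,v)=(1,1): 3·1+4·1=7≤7, 3·1+2·1=5≤17, objective 6.
(u,v)=(0,1): 3·0+4·1=4≤7, 3·0+2·1=2≤17, objective 4.
(u,v)=(2,0): 3·2+4·0=6≤7, 3·2+2·0=6≤17, objective 4.
(u,v)=(1,0): 3·1+4·0=3≤7, 3·1+2·0=3≤17, objective 2.
Maximum is 6 at (u,v)=(1,1).

6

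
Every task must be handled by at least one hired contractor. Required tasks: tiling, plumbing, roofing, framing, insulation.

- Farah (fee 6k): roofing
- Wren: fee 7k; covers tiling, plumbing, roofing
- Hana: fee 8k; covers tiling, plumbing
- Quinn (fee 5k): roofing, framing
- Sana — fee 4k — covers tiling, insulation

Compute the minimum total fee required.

16

Choose Wren, Quinn, and Sana: together they cover tiling, plumbing, roofing, framing, insulation — every task.
Total fee: 7 + 5 + 4 = 16.
No cover costs less than 16.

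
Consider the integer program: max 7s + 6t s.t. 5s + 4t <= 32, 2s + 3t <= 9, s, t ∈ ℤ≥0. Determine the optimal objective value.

28

(s,t)=(4,0): 5·4+4·0=20≤32, 2·4+3·0=8≤9, objective 28.
(s,t)=(3,1): 5·3+4·1=19≤32, 2·3+3·1=9≤9, objective 27.
(s,t)=(3,0): 5·3+4·0=15≤32, 2·3+3·0=6≤9, objective 21.
No feasible integer point exceeds 28.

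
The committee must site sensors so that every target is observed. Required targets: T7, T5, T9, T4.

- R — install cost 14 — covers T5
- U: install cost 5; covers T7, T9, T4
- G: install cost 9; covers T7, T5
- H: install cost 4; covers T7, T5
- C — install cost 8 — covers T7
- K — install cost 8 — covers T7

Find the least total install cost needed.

9

Choose U and H: together they cover T7, T5, T9, T4 — every target.
Total install cost: 5 + 4 = 9.
No cover costs less than 9.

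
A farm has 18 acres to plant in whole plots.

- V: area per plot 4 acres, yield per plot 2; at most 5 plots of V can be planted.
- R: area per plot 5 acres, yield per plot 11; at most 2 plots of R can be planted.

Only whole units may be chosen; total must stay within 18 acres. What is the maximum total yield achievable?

26

R has the best ratio (11/5); taking only R gives at most 2×11 = 22 (stopped by the supply cap of 2).
Mixing does better — 2×V and 2×R: area 18 ≤ 18, yield 2·2 + 2·11 = 26.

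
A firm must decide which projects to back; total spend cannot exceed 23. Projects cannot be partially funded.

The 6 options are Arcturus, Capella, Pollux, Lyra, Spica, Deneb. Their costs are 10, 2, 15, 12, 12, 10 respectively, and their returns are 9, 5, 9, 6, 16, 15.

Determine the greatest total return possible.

31

Take Spica and Deneb: cost 12 + 10 = 22 ≤ 23, return 16 + 15 = 31.
No other feasible combination does better.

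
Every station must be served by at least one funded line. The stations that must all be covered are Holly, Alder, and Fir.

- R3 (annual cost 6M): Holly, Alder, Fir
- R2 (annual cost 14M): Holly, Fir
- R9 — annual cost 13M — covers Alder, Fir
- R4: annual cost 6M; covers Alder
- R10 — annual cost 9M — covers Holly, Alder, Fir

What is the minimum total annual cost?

6

R3 alone covers Holly, Alder, Fir — every station.
Total annual cost: 6.
No cover costs less than 6.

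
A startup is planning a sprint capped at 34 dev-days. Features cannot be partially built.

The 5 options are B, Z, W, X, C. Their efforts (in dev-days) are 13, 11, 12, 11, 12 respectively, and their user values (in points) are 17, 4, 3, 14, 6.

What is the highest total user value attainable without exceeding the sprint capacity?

Z + X + C: effort 11 + 11 + 12 = 34 ≤ 34, user value 4 + 14 + 6 = 24.
B + X: effort 13 + 11 = 24 ≤ 34, user value 17 + 14 = 31.
B + C: effort 13 + 12 = 25 ≤ 34, user value 17 + 6 = 23.
Best is B and X with total user value 31.

31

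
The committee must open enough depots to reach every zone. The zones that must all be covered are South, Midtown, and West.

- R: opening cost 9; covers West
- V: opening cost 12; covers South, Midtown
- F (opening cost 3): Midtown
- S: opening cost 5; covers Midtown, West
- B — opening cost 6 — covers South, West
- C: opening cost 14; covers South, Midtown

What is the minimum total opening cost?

The greedy cost-per-new-zone heuristic would pick S and B for 11, but a cheaper cover exists.
Choose F and B: together they cover South, Midtown, West — every zone.
Total opening cost: 3 + 6 = 9.
No cover costs less than 9.

9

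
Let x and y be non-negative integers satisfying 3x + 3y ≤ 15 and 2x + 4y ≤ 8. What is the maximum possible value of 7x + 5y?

28

(x,y)=(4,0): 3·4+3·0=12≤15, 2·4+4·0=8≤8, objective 28.
(x,y)=(3,0): 3·3+3·0=9≤15, 2·3+4·0=6≤8, objective 21.
No feasible integer point exceeds 28.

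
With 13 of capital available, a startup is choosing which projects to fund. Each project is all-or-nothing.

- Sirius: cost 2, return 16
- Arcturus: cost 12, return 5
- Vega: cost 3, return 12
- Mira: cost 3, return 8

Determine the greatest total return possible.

Treat it as a binary knapsack problem.
Take Sirius, Vega, and Mira: cost 2 + 3 + 3 = 8 ≤ 13, return 16 + 12 + 8 = 36.
No other feasible combination does better.

36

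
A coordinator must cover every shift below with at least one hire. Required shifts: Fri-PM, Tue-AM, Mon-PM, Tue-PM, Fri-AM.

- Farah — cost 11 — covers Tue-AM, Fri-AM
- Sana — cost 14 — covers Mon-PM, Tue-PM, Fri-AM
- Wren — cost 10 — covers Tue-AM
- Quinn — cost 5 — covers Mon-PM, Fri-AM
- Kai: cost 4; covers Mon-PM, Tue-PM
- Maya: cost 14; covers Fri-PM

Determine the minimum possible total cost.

Choose Farah, Kai, and Maya: together they cover Fri-PM, Tue-AM, Mon-PM, Tue-PM, Fri-AM — every shift.
Total cost: 11 + 4 + 14 = 29.

29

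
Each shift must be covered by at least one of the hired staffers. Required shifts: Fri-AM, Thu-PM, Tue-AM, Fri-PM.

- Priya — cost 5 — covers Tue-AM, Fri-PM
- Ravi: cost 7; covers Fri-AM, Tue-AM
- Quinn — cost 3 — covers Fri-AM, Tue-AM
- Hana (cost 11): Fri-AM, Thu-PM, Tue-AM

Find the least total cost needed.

The greedy cost-per-new-shift heuristic would pick Quinn, Priya, and Hana for 19, but a cheaper cover exists.
Choose Priya and Hana: together they cover Fri-AM, Thu-PM, Tue-AM, Fri-PM — every shift.
Total cost: 5 + 11 = 16.
No cover costs less than 16.

16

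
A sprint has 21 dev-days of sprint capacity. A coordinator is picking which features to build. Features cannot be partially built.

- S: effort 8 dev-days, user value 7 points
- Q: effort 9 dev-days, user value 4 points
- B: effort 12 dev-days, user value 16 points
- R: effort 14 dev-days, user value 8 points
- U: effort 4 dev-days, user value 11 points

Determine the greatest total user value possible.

27

Treat it as a binary knapsack problem.
Take B and U: effort 12 + 4 = 16 ≤ 21, user value 16 + 11 = 27.
No other feasible combination does better.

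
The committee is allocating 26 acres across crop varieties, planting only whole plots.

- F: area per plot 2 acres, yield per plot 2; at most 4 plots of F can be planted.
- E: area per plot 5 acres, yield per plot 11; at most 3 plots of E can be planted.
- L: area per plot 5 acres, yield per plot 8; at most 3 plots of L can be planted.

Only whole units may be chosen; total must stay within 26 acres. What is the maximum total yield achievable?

49

Take 3×E and 2×L: area 25 ≤ 26, yield 3·11 + 2·8 = 49.
E has the best ratio (11/5) and is taken to its limit of 3; remaining capacity is filled optimally with the others.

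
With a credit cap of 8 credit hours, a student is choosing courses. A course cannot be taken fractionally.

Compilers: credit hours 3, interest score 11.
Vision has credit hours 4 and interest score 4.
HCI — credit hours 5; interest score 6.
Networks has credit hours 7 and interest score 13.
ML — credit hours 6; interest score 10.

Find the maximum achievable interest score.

Allowing fractional choices, the relaxed optimum would be about 20.3, but courses are indivisible.
Compilers + Vision: credit hours 3 + 4 = 7 ≤ 8, interest score 11 + 4 = 15.
Compilers + HCI: credit hours 3 + 5 = 8 ≤ 8, interest score 11 + 6 = 17.
Networks: credit hours 7 ≤ 8, interest score 13.
Best is Compilers and HCI with total interest score 17.

17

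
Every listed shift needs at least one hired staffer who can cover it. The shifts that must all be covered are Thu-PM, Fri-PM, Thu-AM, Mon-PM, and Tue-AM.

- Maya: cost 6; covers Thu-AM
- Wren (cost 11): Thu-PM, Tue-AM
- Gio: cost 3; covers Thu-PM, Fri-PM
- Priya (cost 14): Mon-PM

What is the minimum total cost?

Choose Maya, Wren, Gio, and Priya: together they cover Thu-PM, Fri-PM, Thu-AM, Mon-PM, Tue-AM — every shift.
Total cost: 6 + 11 + 3 + 14 = 34.
No cover costs less than 34.

34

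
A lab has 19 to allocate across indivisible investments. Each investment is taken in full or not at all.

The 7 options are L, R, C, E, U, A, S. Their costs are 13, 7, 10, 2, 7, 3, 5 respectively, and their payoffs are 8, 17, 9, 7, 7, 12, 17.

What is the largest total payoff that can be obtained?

Allowing fractional choices, the relaxed optimum would be about 55.0, but investments are indivisible.
R + E + A + S: cost 7 + 2 + 3 + 5 = 17 ≤ 19, payoff 17 + 7 + 12 + 17 = 53.
R + A + S: cost 7 + 3 + 5 = 15 ≤ 19, payoff 17 + 12 + 17 = 46.
E + U + A + S: cost 2 + 7 + 3 + 5 = 17 ≤ 19, payoff 7 + 7 + 12 + 17 = 43.
Best is R, E, A, and S with total payoff 53.

53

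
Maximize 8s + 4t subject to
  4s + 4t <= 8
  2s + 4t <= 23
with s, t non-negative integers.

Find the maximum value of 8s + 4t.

16

(s,t)=(2,0) is feasible, giving 16.
(s,t)=(1,1) is feasible, giving 12.
(s,t)=(1,0) is feasible, giving 8.
The best lattice point is (2,0), giving 16.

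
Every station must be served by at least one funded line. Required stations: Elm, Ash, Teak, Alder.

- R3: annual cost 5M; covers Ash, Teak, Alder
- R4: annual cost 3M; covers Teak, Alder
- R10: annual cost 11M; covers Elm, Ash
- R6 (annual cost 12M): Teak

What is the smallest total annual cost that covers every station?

14

Choose R4 and R10: together they cover Elm, Ash, Teak, Alder — every station.
Total annual cost: 3 + 11 = 14.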